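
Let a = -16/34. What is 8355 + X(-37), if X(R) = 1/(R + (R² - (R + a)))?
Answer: 194512772/23281 ≈ 8355.0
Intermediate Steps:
a = -8/17 (a = -16*1/34 = -8/17 ≈ -0.47059)
X(R) = 1/(8/17 + R²) (X(R) = 1/(R + (R² - (R - 8/17))) = 1/(R + (R² - (-8/17 + R))) = 1/(R + (R² + (8/17 - R))) = 1/(R + (8/17 + R² - R)) = 1/(8/17 + R²))
8355 + X(-37) = 8355 + 17/(8 + 17*(-37)²) = 8355 + 17/(8 + 17*1369) = 8355 + 17/(8 + 23273) = 8355 + 17/23281 = 194512772/23281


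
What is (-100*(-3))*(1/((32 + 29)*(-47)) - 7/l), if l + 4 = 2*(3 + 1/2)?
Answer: -2007200/2867 ≈ -700.10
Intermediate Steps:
l = 3 (l = -4 + 2*(3 + 1/2) = -4 + 2*(3 + ½) = -4 + 2*(7/2) = -4 + 7 = 3)
(-100*(-3))*(1/((32 + 29)*(-47)) - 7/l) = (-100*(-3))*(1/((32 + 29)*(-47)) - 7/3) = 300*(-1/47/61 - 7*⅓) = 300*((1/61)*(-1/47) - 7/3) = 300*(-1/2867 - 7/3) = 300*(-20072/8601) = -2007200/2867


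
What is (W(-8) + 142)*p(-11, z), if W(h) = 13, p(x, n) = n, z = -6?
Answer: -930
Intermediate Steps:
(W(-8) + 142)*p(-11, z) = (13 + 142)*(-6) = 155*(-6) = -930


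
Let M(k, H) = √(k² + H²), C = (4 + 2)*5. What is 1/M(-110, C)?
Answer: √130/1300 ≈ 0.0087706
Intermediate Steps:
C = 30 (C = 6*5 = 30)
M(k, H) = √(H² + k²)
1/M(-110, C) = 1/(√(30² + (-110)²)) = 1/(√(900 + 12100)) = 1/(√13000) = 1/(10*√130) = √130/1300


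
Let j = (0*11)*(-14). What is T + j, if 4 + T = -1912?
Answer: -1916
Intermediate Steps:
T = -1916 (T = -4 - 1912 = -1916)
j = 0 (j = 0*(-14) = 0)
T + j = -1916 + 0 = -1916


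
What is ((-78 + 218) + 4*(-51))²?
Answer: 4096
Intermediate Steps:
((-78 + 218) + 4*(-51))² = (140 - 204)² = (-64)² = 4096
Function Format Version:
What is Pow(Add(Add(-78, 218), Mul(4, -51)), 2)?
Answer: 4096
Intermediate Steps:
Pow(Add(Add(-78, 218), Mul(4, -51)), 2) = Pow(Add(140, -204), 2) = Pow(-64, 2) = 4096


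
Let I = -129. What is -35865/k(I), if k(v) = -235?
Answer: 7173/47 ≈ 152.62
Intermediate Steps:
-35865/k(I) = -35865/(-235) = -35865*(-1/235) = 7173/47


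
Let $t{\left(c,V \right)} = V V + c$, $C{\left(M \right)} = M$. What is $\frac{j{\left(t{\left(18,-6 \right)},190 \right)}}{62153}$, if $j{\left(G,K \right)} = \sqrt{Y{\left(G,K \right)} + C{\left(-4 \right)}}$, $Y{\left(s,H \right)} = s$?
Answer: $\frac{5 \sqrt{2}}{62153} \approx 0.00011377$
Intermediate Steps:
$t{\left(c,V \right)} = c + V^{2}$ ($t{\left(c,V \right)} = V^{2} + c = c + V^{2}$)
$j{\left(G,K \right)} = \sqrt{-4 + G}$ ($j{\left(G,K \right)} = \sqrt{G - 4} = \sqrt{-4 + G}$)
$\frac{j{\left(t{\left(18,-6 \right)},190 \right)}}{62153} = \frac{\sqrt{-4 + \left(18 + \left(-6\right)^{2}\right)}}{62153} = \sqrt{-4 + \left(18 + 36\right)} \frac{1}{62153} = \sqrt{-4 + 54} \cdot \frac{1}{62153} = \sqrt{50} \cdot \frac{1}{62153} = 5 \sqrt{2} \cdot \frac{1}{62153} = \frac{5 \sqrt{2}}{62153}$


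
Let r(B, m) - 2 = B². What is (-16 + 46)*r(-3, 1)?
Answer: 330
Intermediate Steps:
r(B, m) = 2 + B²
(-16 + 46)*r(-3, 1) = (-16 + 46)*(2 + (-3)²) = 30*(2 + 9) = 30*11 = 330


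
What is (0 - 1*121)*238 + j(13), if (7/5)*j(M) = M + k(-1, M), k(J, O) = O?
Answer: -201456/7 ≈ -28779.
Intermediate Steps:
j(M) = 10*M/7 (j(M) = 5*(M + M)/7 = 5*(2*M)/7 = 10*M/7)
(0 - 1*121)*238 + j(13) = (0 - 1*121)*238 + (10/7)*13 = (0 - 121)*238 + 130/7 = -121*238 + 130/7 = -28798 + 130/7 = -201456/7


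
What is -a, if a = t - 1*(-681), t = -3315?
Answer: 2634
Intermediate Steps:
a = -2634 (a = -3315 - 1*(-681) = -3315 + 681 = -2634)
-a = -1*(-2634) = 2634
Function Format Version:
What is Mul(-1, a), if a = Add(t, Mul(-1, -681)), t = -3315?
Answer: 2634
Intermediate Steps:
a = -2634 (a = Add(-3315, Mul(-1, -681)) = Add(-3315, 681) = -2634)
Mul(-1, a) = Mul(-1, -2634) = 2634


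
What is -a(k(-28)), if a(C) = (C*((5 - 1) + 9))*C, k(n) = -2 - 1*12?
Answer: -2548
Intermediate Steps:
k(n) = -14 (k(n) = -2 - 12 = -14)
a(C) = 13*C² (a(C) = (C*(4 + 9))*C = (C*13)*C = (13*C)*C = 13*C²)
-a(k(-28)) = -13*(-14)² = -13*196 = -1*2548 = -2548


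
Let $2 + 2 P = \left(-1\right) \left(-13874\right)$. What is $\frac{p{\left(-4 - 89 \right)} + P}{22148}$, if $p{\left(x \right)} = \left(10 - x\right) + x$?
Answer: $\frac{3473}{11074} \approx 0.31362$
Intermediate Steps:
$P = 6936$ ($P = -1 + \frac{\left(-1\right) \left(-13874\right)}{2} = -1 + \frac{1}{2} \cdot 13874 = -1 + 6937 = 6936$)
$p{\left(x \right)} = 10$
$\frac{p{\left(-4 - 89 \right)} + P}{22148} = \frac{10 + 6936}{22148} = 6946 \cdot \frac{1}{22148} = \frac{3473}{11074}$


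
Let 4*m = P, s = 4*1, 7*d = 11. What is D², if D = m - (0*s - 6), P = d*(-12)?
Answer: 81/49 ≈ 1.6531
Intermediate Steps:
d = 11/7 (d = (⅐)*11 = 11/7 ≈ 1.5714)
s = 4
P = -132/7 (P = (11/7)*(-12) = -132/7 ≈ -18.857)
m = -33/7 (m = (¼)*(-132/7) = -33/7 ≈ -4.7143)
D = 9/7 (D = -33/7 - (0*4 - 6) = -33/7 - (0 - 6) = -33/7 - 1*(-6) = -33/7 + 6 = 9/7 ≈ 1.2857)
D² = (9/7)² = 81/49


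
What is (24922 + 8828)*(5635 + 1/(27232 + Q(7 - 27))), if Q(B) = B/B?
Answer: 5179206015000/27233 ≈ 1.9018e+8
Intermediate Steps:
Q(B) = 1
(24922 + 8828)*(5635 + 1/(27232 + Q(7 - 27))) = (24922 + 8828)*(5635 + 1/(27232 + 1)) = 33750*(5635 + 1/27233) = 33750*(153457956/27233) = 5179206015000/27233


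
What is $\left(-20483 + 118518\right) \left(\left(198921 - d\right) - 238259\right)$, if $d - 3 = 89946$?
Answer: $-12674651045$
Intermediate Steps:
$d = 89949$ ($d = 3 + 89946 = 89949$)
$\left(-20483 + 118518\right) \left(\left(198921 - d\right) - 238259\right) = \left(-20483 + 118518\right) \left(\left(198921 - 89949\right) - 238259\right) = 98035 \left(\left(198921 - 89949\right) - 238259\right) = 98035 \left(108972 - 238259\right) = 98035 \left(-129287\right) = -12674651045$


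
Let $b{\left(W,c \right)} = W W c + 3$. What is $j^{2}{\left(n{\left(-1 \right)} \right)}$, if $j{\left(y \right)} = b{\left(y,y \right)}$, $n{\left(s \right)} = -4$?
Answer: $3721$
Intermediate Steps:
$b{\left(W,c \right)} = 3 + c W^{2}$ ($b{\left(W,c \right)} = W^{2} c + 3 = c W^{2} + 3 = 3 + c W^{2}$)
$j{\left(y \right)} = 3 + y^{3}$ ($j{\left(y \right)} = 3 + y y^{2} = 3 + y^{3}$)
$j^{2}{\left(n{\left(-1 \right)} \right)} = \left(3 + \left(-4\right)^{3}\right)^{2} = \left(3 - 64\right)^{2} = \left(-61\right)^{2} = 3721$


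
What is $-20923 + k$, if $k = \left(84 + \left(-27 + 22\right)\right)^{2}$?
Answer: $-14682$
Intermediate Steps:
$k = 6241$ ($k = \left(84 - 5\right)^{2} = 79^{2} = 6241$)
$-20923 + k = -20923 + 6241 = -14682$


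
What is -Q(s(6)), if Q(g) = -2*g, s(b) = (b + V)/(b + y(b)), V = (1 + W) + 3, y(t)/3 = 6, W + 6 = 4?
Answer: ⅔ ≈ 0.66667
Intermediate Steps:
W = -2 (W = -6 + 4 = -2)
y(t) = 18 (y(t) = 3*6 = 18)
V = 2 (V = (1 - 2) + 3 = -1 + 3 = 2)
s(b) = (2 + b)/(18 + b) (s(b) = (b + 2)/(b + 18) = (2 + b)/(18 + b))
-Q(s(6)) = -(-2)*(2 + 6)/(18 + 6) = -(-2)*8/24 = -(-2)*(1/24)*8 = -(-2)/3 = -1*(-⅔) = ⅔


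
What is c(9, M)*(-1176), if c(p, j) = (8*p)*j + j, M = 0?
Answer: 0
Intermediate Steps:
c(p, j) = j + 8*j*p (c(p, j) = 8*j*p + j = j + 8*j*p)
c(9, M)*(-1176) = (0*(1 + 8*9))*(-1176) = (0*(1 + 72))*(-1176) = (0*73)*(-1176) = 0*(-1176) = 0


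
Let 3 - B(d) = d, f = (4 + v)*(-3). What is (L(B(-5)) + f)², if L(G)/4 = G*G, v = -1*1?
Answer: 61009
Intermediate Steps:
v = -1
f = -9 (f = (4 - 1)*(-3) = 3*(-3) = -9)
B(d) = 3 - d
L(G) = 4*G² (L(G) = 4*(G*G) = 4*G²)
(L(B(-5)) + f)² = (4*(3 - 1*(-5))² - 9)² = (4*(3 + 5)² - 9)² = (4*8² - 9)² = (4*64 - 9)² = (256 - 9)² = 247² = 61009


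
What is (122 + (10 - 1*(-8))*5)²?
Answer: 44944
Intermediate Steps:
(122 + (10 - 1*(-8))*5)² = (122 + (10 + 8)*5)² = (122 + 18*5)² = (122 + 90)² = 212² = 44944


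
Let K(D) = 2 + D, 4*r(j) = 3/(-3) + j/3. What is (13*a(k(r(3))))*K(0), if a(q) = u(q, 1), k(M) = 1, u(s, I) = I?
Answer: 26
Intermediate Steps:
r(j) = -1/4 + j/12 (r(j) = (3/(-3) + j/3)/4 = (3*(-1/3) + j*(1/3))/4 = (-1 + j/3)/4 = -1/4 + j/12)
a(q) = 1
(13*a(k(r(3))))*K(0) = (13*1)*(2 + 0) = 13*2 = 26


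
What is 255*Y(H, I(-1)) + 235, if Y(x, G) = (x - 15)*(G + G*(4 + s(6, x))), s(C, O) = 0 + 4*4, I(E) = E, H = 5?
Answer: 53785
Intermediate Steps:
s(C, O) = 16 (s(C, O) = 0 + 16 = 16)
Y(x, G) = 21*G*(-15 + x) (Y(x, G) = (x - 15)*(G + G*(4 + 16)) = (-15 + x)*(G + G*20) = (-15 + x)*(G + 20*G) = (-15 + x)*(21*G) = 21*G*(-15 + x))
255*Y(H, I(-1)) + 235 = 255*(21*(-1)*(-15 + 5)) + 235 = 255*(21*(-1)*(-10)) + 235 = 255*210 + 235 = 53550 + 235 = 53785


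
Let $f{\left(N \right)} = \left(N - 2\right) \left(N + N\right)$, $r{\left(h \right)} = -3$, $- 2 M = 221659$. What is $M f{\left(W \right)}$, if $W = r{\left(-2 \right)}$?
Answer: $-3324885$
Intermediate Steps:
$M = - \frac{221659}{2}$ ($M = \left(- \frac{1}{2}\right) 221659 = - \frac{221659}{2} \approx -1.1083 \cdot 10^{5}$)
$W = -3$
$f{\left(N \right)} = 2 N \left(-2 + N\right)$ ($f{\left(N \right)} = \left(-2 + N\right) 2 N = 2 N \left(-2 + N\right)$)
$M f{\left(W \right)} = - \frac{221659 \cdot 2 \left(-3\right) \left(-2 - 3\right)}{2} = - \frac{221659 \cdot 2 \left(-3\right) \left(-5\right)}{2} = \left(- \frac{221659}{2}\right) 30 = -3324885$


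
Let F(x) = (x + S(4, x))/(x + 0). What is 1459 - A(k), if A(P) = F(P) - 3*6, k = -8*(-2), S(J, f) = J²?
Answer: 1475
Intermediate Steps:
k = 16
F(x) = (16 + x)/x (F(x) = (x + 4²)/(x + 0) = (x + 16)/x = (16 + x)/x)
A(P) = -18 + (16 + P)/P (A(P) = (16 + P)/P - 3*6 = (16 + P)/P - 18 = -18 + (16 + P)/P)
1459 - A(k) = 1459 - (-17 + 16/16) = 1459 - (-17 + 16*(1/16)) = 1459 - (-17 + 1) = 1459 - 1*(-16) = 1459 + 16 = 1475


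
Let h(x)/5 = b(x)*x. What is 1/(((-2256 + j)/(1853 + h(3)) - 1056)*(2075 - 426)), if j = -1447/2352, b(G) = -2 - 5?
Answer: -4111296/7167932786615 ≈ -5.7357e-7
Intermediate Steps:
b(G) = -7
j = -1447/2352 (j = -1447*1/2352 = -1447/2352 ≈ -0.61522)
h(x) = -35*x (h(x) = 5*(-7*x) = -35*x)
1/(((-2256 + j)/(1853 + h(3)) - 1056)*(2075 - 426)) = 1/(((-2256 - 1447/2352)/(1853 - 35*3) - 1056)*(2075 - 426)) = 1/((-5307559/(2352*(1853 - 105)) - 1056)*1649) = 1/((-5307559/2352/1748 - 1056)*1649) = 1/((-5307559/2352*1/1748 - 1056)*1649) = 1/((-5307559/4111296 - 1056)*1649) = 1/(-4346836135/4111296*1649) = 1/(-7167932786615/4111296) = -4111296/7167932786615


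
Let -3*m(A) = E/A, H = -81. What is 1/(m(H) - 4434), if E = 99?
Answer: -27/119707 ≈ -0.00022555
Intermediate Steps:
m(A) = -33/A
1/(m(H) - 4434) = 1/(-33/(-81) - 4434) = 1/(-33*(-1/81) - 4434) = 1/(11/27 - 4434) = 1/(-119707/27) = -27/119707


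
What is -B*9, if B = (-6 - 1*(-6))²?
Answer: 0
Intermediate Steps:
B = 0 (B = (-6 + 6)² = 0² = 0)
-B*9 = -0*9 = -1*0 = 0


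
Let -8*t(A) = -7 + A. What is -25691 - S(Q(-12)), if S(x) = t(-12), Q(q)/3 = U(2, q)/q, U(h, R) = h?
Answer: -205547/8 ≈ -25693.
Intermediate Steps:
t(A) = 7/8 - A/8 (t(A) = -(-7 + A)/8 = 7/8 - A/8)
Q(q) = 6/q (Q(q) = 3*(2/q) = 6/q)
S(x) = 19/8 (S(x) = 7/8 - ⅛*(-12) = 7/8 + 3/2 = 19/8)
-25691 - S(Q(-12)) = -25691 - 1*19/8 = -25691 - 19/8 = -205547/8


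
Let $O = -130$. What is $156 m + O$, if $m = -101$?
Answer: $-15886$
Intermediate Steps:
$156 m + O = 156 \left(-101\right) - 130 = -15756 - 130 = -15886$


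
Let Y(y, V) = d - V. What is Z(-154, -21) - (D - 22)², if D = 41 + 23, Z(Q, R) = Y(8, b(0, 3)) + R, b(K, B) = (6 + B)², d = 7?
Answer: -1859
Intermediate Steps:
Y(y, V) = 7 - V
Z(Q, R) = -74 + R (Z(Q, R) = (7 - (6 + 3)²) + R = (7 - 1*9²) + R = (7 - 1*81) + R = (7 - 81) + R = -74 + R)
D = 64
Z(-154, -21) - (D - 22)² = (-74 - 21) - (64 - 22)² = -95 - 1*42² = -95 - 1*1764 = -95 - 1764 = -1859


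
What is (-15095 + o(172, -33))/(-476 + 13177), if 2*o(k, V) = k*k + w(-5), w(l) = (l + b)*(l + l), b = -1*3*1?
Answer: -263/12701 ≈ -0.020707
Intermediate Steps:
b = -3 (b = -3*1 = -3)
w(l) = 2*l*(-3 + l) (w(l) = (l - 3)*(l + l) = (-3 + l)*(2*l) = 2*l*(-3 + l))
o(k, V) = 40 + k²/2 (o(k, V) = (k*k + 2*(-5)*(-3 - 5))/2 = (k² + 2*(-5)*(-8))/2 = (k² + 80)/2 = (80 + k²)/2 = 40 + k²/2)
(-15095 + o(172, -33))/(-476 + 13177) = (-15095 + (40 + (½)*172²))/(-476 + 13177) = (-15095 + (40 + (½)*29584))/12701 = (-15095 + (40 + 14792))*(1/12701) = (-15095 + 14832)*(1/12701) = -263*1/12701 = -263/12701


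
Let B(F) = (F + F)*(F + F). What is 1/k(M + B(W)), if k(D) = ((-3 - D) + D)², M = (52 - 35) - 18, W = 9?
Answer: ⅑ ≈ 0.11111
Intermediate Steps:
B(F) = 4*F² (B(F) = (2*F)*(2*F) = 4*F²)
M = -1 (M = 17 - 18 = -1)
k(D) = 9 (k(D) = (-3)² = 9)
1/k(M + B(W)) = 1/9 = ⅑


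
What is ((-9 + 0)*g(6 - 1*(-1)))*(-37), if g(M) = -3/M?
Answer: -999/7 ≈ -142.71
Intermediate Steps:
((-9 + 0)*g(6 - 1*(-1)))*(-37) = ((-9 + 0)*(-3/(6 - 1*(-1))))*(-37) = -(-27)/(6 + 1)*(-37) = -(-27)/7*(-37) = -9*(-3/7)*(-37) = (27/7)*(-37) = -999/7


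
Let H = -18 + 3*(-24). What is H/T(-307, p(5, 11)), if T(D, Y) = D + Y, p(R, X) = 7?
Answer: 3/10 ≈ 0.30000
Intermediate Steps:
H = -90 (H = -18 - 72 = -90)
H/T(-307, p(5, 11)) = -90/(-307 + 7) = -90/(-300) = -90*(-1/300) = 3/10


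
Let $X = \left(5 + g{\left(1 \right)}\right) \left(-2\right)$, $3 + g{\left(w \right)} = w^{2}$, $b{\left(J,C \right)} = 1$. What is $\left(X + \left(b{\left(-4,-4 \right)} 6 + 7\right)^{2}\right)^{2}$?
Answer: $26569$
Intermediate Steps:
$g{\left(w \right)} = -3 + w^{2}$
$X = -6$ ($X = \left(5 - \left(3 - 1^{2}\right)\right) \left(-2\right) = \left(5 + \left(-3 + 1\right)\right) \left(-2\right) = \left(5 - 2\right) \left(-2\right) = 3 \left(-2\right) = -6$)
$\left(X + \left(b{\left(-4,-4 \right)} 6 + 7\right)^{2}\right)^{2} = \left(-6 + \left(1 \cdot 6 + 7\right)^{2}\right)^{2} = \left(-6 + \left(6 + 7\right)^{2}\right)^{2} = \left(-6 + 13^{2}\right)^{2} = \left(-6 + 169\right)^{2} = 163^{2} = 26569$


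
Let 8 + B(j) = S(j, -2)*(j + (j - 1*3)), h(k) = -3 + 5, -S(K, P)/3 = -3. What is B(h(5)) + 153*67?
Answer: 10252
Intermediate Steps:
S(K, P) = 9 (S(K, P) = -3*(-3) = 9)
h(k) = 2
B(j) = -35 + 18*j (B(j) = -8 + 9*(j + (j - 1*3)) = -8 + 9*(j + (j - 3)) = -8 + 9*(j + (-3 + j)) = -8 + 9*(-3 + 2*j) = -8 + (-27 + 18*j) = -35 + 18*j)
B(h(5)) + 153*67 = (-35 + 18*2) + 153*67 = (-35 + 36) + 10251 = 1 + 10251 = 10252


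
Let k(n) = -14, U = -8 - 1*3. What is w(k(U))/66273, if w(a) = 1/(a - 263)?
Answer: -1/18357621 ≈ -5.4473e-8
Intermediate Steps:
U = -11 (U = -8 - 3 = -11)
w(a) = 1/(-263 + a)
w(k(U))/66273 = 1/(-263 - 14*66273) = (1/66273)/(-277) = -1/277*1/66273 = -1/18357621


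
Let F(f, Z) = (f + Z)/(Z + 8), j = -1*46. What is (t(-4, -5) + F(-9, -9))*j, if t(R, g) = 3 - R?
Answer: -1150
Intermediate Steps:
j = -46
F(f, Z) = (Z + f)/(8 + Z)
(t(-4, -5) + F(-9, -9))*j = ((3 - 1*(-4)) + (-9 - 9)/(8 - 9))*(-46) = ((3 + 4) - 18/(-1))*(-46) = (7 - 1*(-18))*(-46) = (7 + 18)*(-46) = 25*(-46) = -1150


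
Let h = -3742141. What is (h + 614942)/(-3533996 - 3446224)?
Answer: 3127199/6980220 ≈ 0.44801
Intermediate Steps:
(h + 614942)/(-3533996 - 3446224) = (-3742141 + 614942)/(-3533996 - 3446224) = -3127199/(-6980220) = -3127199*(-1/6980220) = 3127199/6980220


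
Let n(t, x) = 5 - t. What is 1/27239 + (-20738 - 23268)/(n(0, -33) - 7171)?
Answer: 599343300/97597337 ≈ 6.1410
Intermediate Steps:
1/27239 + (-20738 - 23268)/(n(0, -33) - 7171) = 1/27239 + (-20738 - 23268)/((5 - 1*0) - 7171) = 1/27239 - 44006/((5 + 0) - 7171) = 1/27239 - 44006/(5 - 7171) = 1/27239 - 44006/(-7166) = 1/27239 - 44006*(-1/7166) = 1/27239 + 22003/3583 = 599343300/97597337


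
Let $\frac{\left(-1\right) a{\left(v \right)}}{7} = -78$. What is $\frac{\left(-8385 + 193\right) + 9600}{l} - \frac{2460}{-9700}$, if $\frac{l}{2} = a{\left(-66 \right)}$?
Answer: $\frac{204299}{132405} \approx 1.543$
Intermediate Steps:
$a{\left(v \right)} = 546$ ($a{\left(v \right)} = \left(-7\right) \left(-78\right) = 546$)
$l = 1092$ ($l = 2 \cdot 546 = 1092$)
$\frac{\left(-8385 + 193\right) + 9600}{l} - \frac{2460}{-9700} = \frac{\left(-8385 + 193\right) + 9600}{1092} - \frac{2460}{-9700} = \left(-8192 + 9600\right) \frac{1}{1092} - - \frac{123}{485} = 1408 \cdot \frac{1}{1092} + \frac{123}{485} = \frac{352}{273} + \frac{123}{485} = \frac{204299}{132405}$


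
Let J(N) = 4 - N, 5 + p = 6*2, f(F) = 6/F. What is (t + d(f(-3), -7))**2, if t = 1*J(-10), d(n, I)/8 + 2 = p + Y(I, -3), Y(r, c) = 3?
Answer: 6084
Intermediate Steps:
p = 7 (p = -5 + 6*2 = -5 + 12 = 7)
d(n, I) = 64 (d(n, I) = -16 + 8*(7 + 3) = -16 + 8*10 = -16 + 80 = 64)
t = 14 (t = 1*(4 - 1*(-10)) = 1*(4 + 10) = 1*14 = 14)
(t + d(f(-3), -7))**2 = (14 + 64)**2 = 78**2 = 6084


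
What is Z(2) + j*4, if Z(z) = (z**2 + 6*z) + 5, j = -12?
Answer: -27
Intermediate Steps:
Z(z) = 5 + z**2 + 6*z
Z(2) + j*4 = (5 + 2**2 + 6*2) - 12*4 = (5 + 4 + 12) - 48 = 21 - 48 = -27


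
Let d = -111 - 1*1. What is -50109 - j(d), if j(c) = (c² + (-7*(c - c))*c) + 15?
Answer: -62668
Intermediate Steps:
d = -112 (d = -111 - 1 = -112)
j(c) = 15 + c² (j(c) = (c² + (-7*0)*c) + 15 = (c² + 0*c) + 15 = (c² + 0) + 15 = c² + 15 = 15 + c²)
-50109 - j(d) = -50109 - (15 + (-112)²) = -50109 - (15 + 12544) = -50109 - 1*12559 = -50109 - 12559 = -62668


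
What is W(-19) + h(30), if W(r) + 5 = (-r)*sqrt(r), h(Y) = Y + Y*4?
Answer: 145 + 19*I*sqrt(19) ≈ 145.0 + 82.819*I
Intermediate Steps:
h(Y) = 5*Y (h(Y) = Y + 4*Y = 5*Y)
W(r) = -5 - r**(3/2) (W(r) = -5 + (-r)*sqrt(r) = -5 - r**(3/2))
W(-19) + h(30) = (-5 - (-19)**(3/2)) + 5*30 = (-5 - (-19)*I*sqrt(19)) + 150 = (-5 + 19*I*sqrt(19)) + 150 = 145 + 19*I*sqrt(19)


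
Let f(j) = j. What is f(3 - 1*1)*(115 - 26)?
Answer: 178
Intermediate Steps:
f(3 - 1*1)*(115 - 26) = (3 - 1*1)*(115 - 26) = (3 - 1)*89 = 2*89 = 178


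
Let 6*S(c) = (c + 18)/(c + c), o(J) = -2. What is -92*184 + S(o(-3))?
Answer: -50786/3 ≈ -16929.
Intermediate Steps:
S(c) = (18 + c)/(12*c) (S(c) = ((c + 18)/(c + c))/6 = ((18 + c)/((2*c)))/6 = ((18 + c)*(1/(2*c)))/6 = ((18 + c)/(2*c))/6 = (18 + c)/(12*c))
-92*184 + S(o(-3)) = -92*184 + (1/12)*(18 - 2)/(-2) = -16928 + (1/12)*(-½)*16 = -16928 - ⅔ = -50786/3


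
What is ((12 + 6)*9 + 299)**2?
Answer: 212521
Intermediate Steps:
((12 + 6)*9 + 299)**2 = (18*9 + 299)**2 = (162 + 299)**2 = 461**2 = 212521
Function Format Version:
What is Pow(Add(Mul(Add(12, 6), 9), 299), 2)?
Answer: 212521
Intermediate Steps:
Pow(Add(Mul(Add(12, 6), 9), 299), 2) = Pow(Add(Mul(18, 9), 299), 2) = Pow(Add(162, 299), 2) = Pow(461, 2) = 212521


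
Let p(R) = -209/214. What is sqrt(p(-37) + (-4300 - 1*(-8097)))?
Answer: 9*sqrt(2146206)/214 ≈ 61.612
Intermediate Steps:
p(R) = -209/214 (p(R) = -209*1/214 = -209/214)
sqrt(p(-37) + (-4300 - 1*(-8097))) = sqrt(-209/214 + (-4300 - 1*(-8097))) = sqrt(-209/214 + (-4300 + 8097)) = sqrt(-209/214 + 3797) = sqrt(812349/214) = 9*sqrt(2146206)/214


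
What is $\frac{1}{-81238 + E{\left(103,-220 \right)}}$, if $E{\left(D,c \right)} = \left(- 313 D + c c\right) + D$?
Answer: $- \frac{1}{64974} \approx -1.5391 \cdot 10^{-5}$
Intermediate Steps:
$E{\left(D,c \right)} = c^{2} - 312 D$ ($E{\left(D,c \right)} = \left(- 313 D + c^{2}\right) + D = \left(c^{2} - 313 D\right) + D = c^{2} - 312 D$)
$\frac{1}{-81238 + E{\left(103,-220 \right)}} = \frac{1}{-81238 + \left(\left(-220\right)^{2} - 32136\right)} = \frac{1}{-81238 + \left(48400 - 32136\right)} = \frac{1}{-81238 + 16264} = \frac{1}{-64974} = - \frac{1}{64974}$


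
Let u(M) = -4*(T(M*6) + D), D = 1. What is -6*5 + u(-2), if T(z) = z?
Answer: 14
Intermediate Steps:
u(M) = -4 - 24*M (u(M) = -4*(M*6 + 1) = -4*(6*M + 1) = -4*(1 + 6*M) = -4 - 24*M)
-6*5 + u(-2) = -6*5 + (-4 - 24*(-2)) = -30 + (-4 + 48) = -30 + 44 = 14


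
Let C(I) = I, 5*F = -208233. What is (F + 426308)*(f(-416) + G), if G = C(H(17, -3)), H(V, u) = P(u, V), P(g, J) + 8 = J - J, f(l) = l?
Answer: -815482168/5 ≈ -1.6310e+8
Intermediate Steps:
F = -208233/5 (F = (1/5)*(-208233) = -208233/5 ≈ -41647.)
P(g, J) = -8 (P(g, J) = -8 + (J - J) = -8 + 0 = -8)
H(V, u) = -8
G = -8
(F + 426308)*(f(-416) + G) = (-208233/5 + 426308)*(-416 - 8) = (1923307/5)*(-424) = -815482168/5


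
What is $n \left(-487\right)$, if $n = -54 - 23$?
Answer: $37499$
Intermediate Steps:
$n = -77$ ($n = -54 - 23 = -77$)
$n \left(-487\right) = \left(-77\right) \left(-487\right) = 37499$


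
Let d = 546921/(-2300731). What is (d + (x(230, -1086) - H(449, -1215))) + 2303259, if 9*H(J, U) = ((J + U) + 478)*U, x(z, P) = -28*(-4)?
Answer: 5209984096000/2300731 ≈ 2.2645e+6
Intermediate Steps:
x(z, P) = 112
d = -546921/2300731 (d = 546921*(-1/2300731) = -546921/2300731 ≈ -0.23772)
H(J, U) = U*(478 + J + U)/9 (H(J, U) = (((J + U) + 478)*U)/9 = ((478 + J + U)*U)/9 = (U*(478 + J + U))/9 = U*(478 + J + U)/9)
(d + (x(230, -1086) - H(449, -1215))) + 2303259 = (-546921/2300731 + (112 - (-1215)*(478 + 449 - 1215)/9)) + 2303259 = (-546921/2300731 + (112 - (-1215)*(-288)/9)) + 2303259 = (-546921/2300731 + (112 - 1*38880)) + 2303259 = (-546921/2300731 + (112 - 38880)) + 2303259 = (-546921/2300731 - 38768) + 2303259 = -89195286329/2300731 + 2303259 = 5209984096000/2300731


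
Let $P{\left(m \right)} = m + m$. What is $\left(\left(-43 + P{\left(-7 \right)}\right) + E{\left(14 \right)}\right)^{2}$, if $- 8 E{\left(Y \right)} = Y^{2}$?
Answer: $\frac{26569}{4} \approx 6642.3$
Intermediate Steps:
$P{\left(m \right)} = 2 m$
$E{\left(Y \right)} = - \frac{Y^{2}}{8}$
$\left(\left(-43 + P{\left(-7 \right)}\right) + E{\left(14 \right)}\right)^{2} = \left(\left(-43 + 2 \left(-7\right)\right) - \frac{14^{2}}{8}\right)^{2} = \left(\left(-43 - 14\right) - \frac{49}{2}\right)^{2} = \left(-57 - \frac{49}{2}\right)^{2} = \left(- \frac{163}{2}\right)^{2} = \frac{26569}{4}$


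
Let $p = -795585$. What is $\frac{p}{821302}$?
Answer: $- \frac{795585}{821302} \approx -0.96869$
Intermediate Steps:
$\frac{p}{821302} = - \frac{795585}{821302}$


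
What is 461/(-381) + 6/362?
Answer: -82298/68961 ≈ -1.1934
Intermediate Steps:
461/(-381) + 6/362 = 461*(-1/381) + 6*(1/362) = -461/381 + 3/181 = -82298/68961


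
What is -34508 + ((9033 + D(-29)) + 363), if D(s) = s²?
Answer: -24271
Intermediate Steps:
-34508 + ((9033 + D(-29)) + 363) = -34508 + ((9033 + (-29)²) + 363) = -34508 + ((9033 + 841) + 363) = -34508 + (9874 + 363) = -34508 + 10237 = -24271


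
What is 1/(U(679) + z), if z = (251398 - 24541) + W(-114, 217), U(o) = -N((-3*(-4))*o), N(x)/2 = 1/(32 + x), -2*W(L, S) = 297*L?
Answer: 4090/997084739 ≈ 4.1020e-6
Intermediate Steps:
W(L, S) = -297*L/2
N(x) = 2/(32 + x)
U(o) = -2/(32 + 12*o) (U(o) = -2/(32 + (-3*(-4))*o) = -2/(32 + 12*o))
z = 243786 (z = (251398 - 24541) - 297/2*(-114) = 226857 + 16929 = 243786)
1/(U(679) + z) = 1/(-1/(16 + 6*679) + 243786) = 1/(-1/(16 + 4074) + 243786) = 1/(-1/4090 + 243786) = 1/(997084739/4090) = 4090/997084739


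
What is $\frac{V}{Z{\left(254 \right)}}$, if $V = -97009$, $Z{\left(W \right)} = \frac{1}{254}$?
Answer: $-24640286$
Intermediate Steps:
$Z{\left(W \right)} = \frac{1}{254}$
$\frac{V}{Z{\left(254 \right)}} = - 97009 \frac{1}{\frac{1}{254}} = \left(-97009\right) 254 = -24640286$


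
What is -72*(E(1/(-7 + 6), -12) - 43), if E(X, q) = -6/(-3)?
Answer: 2952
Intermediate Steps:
E(X, q) = 2 (E(X, q) = -6*(-⅓) = 2)
-72*(E(1/(-7 + 6), -12) - 43) = -72*(2 - 43) = -72*(-41) = 2952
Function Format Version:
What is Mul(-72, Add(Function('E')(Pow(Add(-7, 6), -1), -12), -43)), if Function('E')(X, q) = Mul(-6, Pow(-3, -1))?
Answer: 2952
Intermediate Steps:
Function('E')(X, q) = 2 (Function('E')(X, q) = Mul(-6, Rational(-1, 3)) = 2)
Mul(-72, Add(Function('E')(Pow(Add(-7, 6), -1), -12), -43)) = Mul(-72, Add(2, -43)) = Mul(-72, -41) = 2952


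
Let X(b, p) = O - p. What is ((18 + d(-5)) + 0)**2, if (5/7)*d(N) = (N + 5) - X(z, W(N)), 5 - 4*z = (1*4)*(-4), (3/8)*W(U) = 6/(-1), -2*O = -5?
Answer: 6241/100 ≈ 62.410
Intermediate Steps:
O = 5/2 (O = -1/2*(-5) = 5/2 ≈ 2.5000)
W(U) = -16 (W(U) = 8*(6/(-1))/3 = 8*(6*(-1))/3 = (8/3)*(-6) = -16)
z = 21/4 (z = 5/4 - 1*4*(-4)/4 = 5/4 - (-4) = 5/4 - 1/4*(-16) = 5/4 + 4 = 21/4 ≈ 5.2500)
X(b, p) = 5/2 - p
d(N) = -189/10 + 7*N/5 (d(N) = 7*((N + 5) - (5/2 - 1*(-16)))/5 = 7*((5 + N) - (5/2 + 16))/5 = 7*((5 + N) - 1*37/2)/5 = 7*((5 + N) - 37/2)/5 = 7*(-27/2 + N)/5 = -189/10 + 7*N/5)
((18 + d(-5)) + 0)**2 = ((18 + (-189/10 + (7/5)*(-5))) + 0)**2 = ((18 + (-189/10 - 7)) + 0)**2 = ((18 - 259/10) + 0)**2 = (-79/10 + 0)**2 = (-79/10)**2 = 6241/100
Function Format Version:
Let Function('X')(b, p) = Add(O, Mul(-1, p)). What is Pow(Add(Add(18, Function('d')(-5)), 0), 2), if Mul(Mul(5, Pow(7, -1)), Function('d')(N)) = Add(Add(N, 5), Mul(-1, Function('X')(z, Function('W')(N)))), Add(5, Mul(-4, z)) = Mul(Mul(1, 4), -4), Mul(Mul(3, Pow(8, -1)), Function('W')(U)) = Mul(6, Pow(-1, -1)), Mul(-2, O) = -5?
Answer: Rational(6241, 100) ≈ 62.410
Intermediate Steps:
O = Rational(5, 2) (O = Mul(Rational(-1, 2), -5) = Rational(5, 2) ≈ 2.5000)
Function('W')(U) = -16 (Function('W')(U) = Mul(Rational(8, 3), Mul(6, Pow(-1, -1))) = Mul(Rational(8, 3), Mul(6, -1)) = Mul(Rational(8, 3), -6) = -16)
z = Rational(21, 4) (z = Add(Rational(5, 4), Mul(Rational(-1, 4), Mul(Mul(1, 4), -4))) = Add(Rational(5, 4), Mul(Rational(-1, 4), Mul(4, -4))) = Add(Rational(5, 4), Mul(Rational(-1, 4), -16)) = Add(Rational(5, 4), 4) = Rational(21, 4) ≈ 5.2500)
Function('X')(b, p) = Add(Rational(5, 2), Mul(-1, p))
Function('d')(N) = Add(Rational(-189, 10), Mul(Rational(7, 5), N)) (Function('d')(N) = Mul(Rational(7, 5), Add(Add(N, 5), Mul(-1, Add(Rational(5, 2), Mul(-1, -16))))) = Mul(Rational(7, 5), Add(Add(5, N), Mul(-1, Add(Rational(5, 2), 16)))) = Mul(Rational(7, 5), Add(Add(5, N), Mul(-1, Rational(37, 2)))) = Mul(Rational(7, 5), Add(Add(5, N), Rational(-37, 2))) = Mul(Rational(7, 5), Add(Rational(-27, 2), N)) = Add(Rational(-189, 10), Mul(Rational(7, 5), N)))
Pow(Add(Add(18, Function('d')(-5)), 0), 2) = Pow(Add(Add(18, Add(Rational(-189, 10), Mul(Rational(7, 5), -5))), 0), 2) = Pow(Add(Add(18, Add(Rational(-189, 10), -7)), 0), 2) = Pow(Add(Add(18, Rational(-259, 10)), 0), 2) = Pow(Add(Rational(-79, 10), 0), 2) = Pow(Rational(-79, 10), 2) = Rational(6241, 100)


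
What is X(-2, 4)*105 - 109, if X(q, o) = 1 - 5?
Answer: -529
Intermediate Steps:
X(q, o) = -4
X(-2, 4)*105 - 109 = -4*105 - 109 = -420 - 109 = -529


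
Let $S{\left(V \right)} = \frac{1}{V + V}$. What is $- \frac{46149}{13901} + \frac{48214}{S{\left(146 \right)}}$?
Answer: $\frac{195705015539}{13901} \approx 1.4078 \cdot 10^{7}$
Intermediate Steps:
$S{\left(V \right)} = \frac{1}{2 V}$
$- \frac{46149}{13901} + \frac{48214}{S{\left(146 \right)}} = - \frac{46149}{13901} + \frac{48214}{\frac{1}{2} \cdot \frac{1}{146}} = \left(-46149\right) \frac{1}{13901} + \frac{48214}{\frac{1}{2} \cdot \frac{1}{146}} = - \frac{46149}{13901} + 48214 \frac{1}{\frac{1}{292}} = - \frac{46149}{13901} + 48214 \cdot 292 = - \frac{46149}{13901} + 14078488 = \frac{195705015539}{13901}$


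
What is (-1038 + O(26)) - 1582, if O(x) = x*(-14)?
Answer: -2984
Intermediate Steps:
O(x) = -14*x
(-1038 + O(26)) - 1582 = (-1038 - 14*26) - 1582 = (-1038 - 364) - 1582 = -1402 - 1582 = -2984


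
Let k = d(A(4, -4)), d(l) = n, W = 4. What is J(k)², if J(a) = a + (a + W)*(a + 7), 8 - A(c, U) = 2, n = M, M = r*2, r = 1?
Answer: 3136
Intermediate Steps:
M = 2 (M = 1*2 = 2)
n = 2
A(c, U) = 6 (A(c, U) = 8 - 1*2 = 8 - 2 = 6)
d(l) = 2
k = 2
J(a) = a + (4 + a)*(7 + a) (J(a) = a + (a + 4)*(a + 7) = a + (4 + a)*(7 + a))
J(k)² = (28 + 2² + 12*2)² = (28 + 4 + 24)² = 56² = 3136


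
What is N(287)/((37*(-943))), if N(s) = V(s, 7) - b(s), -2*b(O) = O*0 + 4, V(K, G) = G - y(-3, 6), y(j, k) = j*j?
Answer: 0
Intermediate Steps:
y(j, k) = j²
V(K, G) = -9 + G (V(K, G) = G - 1*(-3)² = G - 1*9 = G - 9 = -9 + G)
b(O) = -2 (b(O) = -(O*0 + 4)/2 = -(0 + 4)/2 = -½*4 = -2)
N(s) = 0 (N(s) = (-9 + 7) - 1*(-2) = -2 + 2 = 0)
N(287)/((37*(-943))) = 0/((37*(-943))) = 0/(-34891) = 0*(-1/34891) = 0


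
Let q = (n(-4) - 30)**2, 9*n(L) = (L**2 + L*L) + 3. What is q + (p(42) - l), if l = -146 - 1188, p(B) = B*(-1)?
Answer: 159877/81 ≈ 1973.8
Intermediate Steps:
p(B) = -B
n(L) = 1/3 + 2*L**2/9 (n(L) = ((L**2 + L*L) + 3)/9 = ((L**2 + L**2) + 3)/9 = (2*L**2 + 3)/9 = (3 + 2*L**2)/9 = 1/3 + 2*L**2/9)
l = -1334
q = 55225/81 (q = ((1/3 + (2/9)*(-4)**2) - 30)**2 = ((1/3 + (2/9)*16) - 30)**2 = ((1/3 + 32/9) - 30)**2 = (35/9 - 30)**2 = (-235/9)**2 = 55225/81 ≈ 681.79)
q + (p(42) - l) = 55225/81 + (-1*42 - 1*(-1334)) = 55225/81 + (-42 + 1334) = 55225/81 + 1292 = 159877/81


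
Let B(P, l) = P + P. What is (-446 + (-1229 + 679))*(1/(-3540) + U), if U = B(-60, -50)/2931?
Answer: 11833891/288215 ≈ 41.059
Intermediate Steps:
B(P, l) = 2*P
U = -40/977 (U = (2*(-60))/2931 = -120*1/2931 = -40/977 ≈ -0.040942)
(-446 + (-1229 + 679))*(1/(-3540) + U) = (-446 + (-1229 + 679))*(1/(-3540) - 40/977) = (-446 - 550)*(-1/3540 - 40/977) = -996*(-142577/3458580) = 11833891/288215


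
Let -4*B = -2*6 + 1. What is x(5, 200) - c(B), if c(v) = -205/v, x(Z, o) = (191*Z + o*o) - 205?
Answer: 449070/11 ≈ 40825.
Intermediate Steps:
B = 11/4 (B = -(-2*6 + 1)/4 = -(-12 + 1)/4 = -¼*(-11) = 11/4 ≈ 2.7500)
x(Z, o) = -205 + o² + 191*Z (x(Z, o) = (191*Z + o²) - 205 = (o² + 191*Z) - 205 = -205 + o² + 191*Z)
x(5, 200) - c(B) = (-205 + 200² + 191*5) - (-205)/11/4 = (-205 + 40000 + 955) - (-205)*4/11 = 40750 - 1*(-820/11) = 40750 + 820/11 = 449070/11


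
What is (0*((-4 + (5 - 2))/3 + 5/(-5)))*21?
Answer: 0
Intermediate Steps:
(0*((-4 + (5 - 2))/3 + 5/(-5)))*21 = (0*((-4 + 3)*(1/3) + 5*(-1/5)))*21 = (0*(-1*1/3 - 1))*21 = (0*(-1/3 - 1))*21 = (0*(-4/3))*21 = 0*21 = 0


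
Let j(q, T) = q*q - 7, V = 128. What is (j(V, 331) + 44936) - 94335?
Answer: -33022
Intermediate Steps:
j(q, T) = -7 + q² (j(q, T) = q² - 7 = -7 + q²)
(j(V, 331) + 44936) - 94335 = ((-7 + 128²) + 44936) - 94335 = ((-7 + 16384) + 44936) - 94335 = (16377 + 44936) - 94335 = 61313 - 94335 = -33022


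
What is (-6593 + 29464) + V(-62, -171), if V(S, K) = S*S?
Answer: 26715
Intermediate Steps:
V(S, K) = S²
(-6593 + 29464) + V(-62, -171) = (-6593 + 29464) + (-62)² = 22871 + 3844 = 26715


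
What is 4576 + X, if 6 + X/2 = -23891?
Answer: -43218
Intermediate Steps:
X = -47794 (X = -12 + 2*(-23891) = -12 - 47782 = -47794)
4576 + X = 4576 - 47794 = -43218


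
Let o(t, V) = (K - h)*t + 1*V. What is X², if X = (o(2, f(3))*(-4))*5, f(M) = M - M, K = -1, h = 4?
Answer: 40000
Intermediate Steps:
f(M) = 0
o(t, V) = V - 5*t (o(t, V) = (-1 - 1*4)*t + 1*V = (-1 - 4)*t + V = -5*t + V = V - 5*t)
X = 200 (X = ((0 - 5*2)*(-4))*5 = ((0 - 10)*(-4))*5 = -10*(-4)*5 = 40*5 = 200)
X² = 200² = 40000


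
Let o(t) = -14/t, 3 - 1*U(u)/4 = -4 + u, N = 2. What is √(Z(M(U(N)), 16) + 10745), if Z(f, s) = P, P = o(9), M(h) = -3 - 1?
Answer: √96691/3 ≈ 103.65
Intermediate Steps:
U(u) = 28 - 4*u (U(u) = 12 - 4*(-4 + u) = 12 + (16 - 4*u) = 28 - 4*u)
M(h) = -4
P = -14/9 ≈ -1.5556
Z(f, s) = -14/9
√(Z(M(U(N)), 16) + 10745) = √(-14/9 + 10745) = √(96691/9) = √96691/3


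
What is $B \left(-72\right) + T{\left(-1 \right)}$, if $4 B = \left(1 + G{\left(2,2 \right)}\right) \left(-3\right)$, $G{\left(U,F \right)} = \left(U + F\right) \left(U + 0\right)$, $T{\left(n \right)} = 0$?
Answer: $486$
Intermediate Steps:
$G{\left(U,F \right)} = U \left(F + U\right)$ ($G{\left(U,F \right)} = \left(F + U\right) U = U \left(F + U\right)$)
$B = - \frac{27}{4}$ ($B = \frac{\left(1 + 2 \left(2 + 2\right)\right) \left(-3\right)}{4} = \frac{\left(1 + 2 \cdot 4\right) \left(-3\right)}{4} = \frac{\left(1 + 8\right) \left(-3\right)}{4} = \frac{9 \left(-3\right)}{4} = \frac{1}{4} \left(-27\right) = - \frac{27}{4} \approx -6.75$)
$B \left(-72\right) + T{\left(-1 \right)} = \left(- \frac{27}{4}\right) \left(-72\right) + 0 = 486 + 0 = 486$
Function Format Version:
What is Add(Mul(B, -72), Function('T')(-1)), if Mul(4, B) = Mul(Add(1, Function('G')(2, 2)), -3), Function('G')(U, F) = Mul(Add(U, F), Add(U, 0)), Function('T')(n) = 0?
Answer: 486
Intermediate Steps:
Function('G')(U, F) = Mul(U, Add(F, U)) (Function('G')(U, F) = Mul(Add(F, U), U) = Mul(U, Add(F, U)))
B = Rational(-27, 4) (B = Mul(Rational(1, 4), Mul(Add(1, Mul(2, Add(2, 2))), -3)) = Mul(Rational(1, 4), Mul(Add(1, Mul(2, 4)), -3)) = Mul(Rational(1, 4), Mul(Add(1, 8), -3)) = Mul(Rational(1, 4), Mul(9, -3)) = Mul(Rational(1, 4), -27) = Rational(-27, 4) ≈ -6.7500)
Add(Mul(B, -72), Function('T')(-1)) = Add(Mul(Rational(-27, 4), -72), 0) = Add(486, 0) = 486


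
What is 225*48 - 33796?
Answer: -22996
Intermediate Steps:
225*48 - 33796 = 10800 - 33796 = -22996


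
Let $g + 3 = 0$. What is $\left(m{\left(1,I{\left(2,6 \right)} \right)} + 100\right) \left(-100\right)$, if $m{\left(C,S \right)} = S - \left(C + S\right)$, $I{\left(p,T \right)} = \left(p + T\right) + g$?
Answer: $-9900$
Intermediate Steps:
$g = -3$ ($g = -3 + 0 = -3$)
$I{\left(p,T \right)} = -3 + T + p$ ($I{\left(p,T \right)} = \left(p + T\right) - 3 = \left(T + p\right) - 3 = -3 + T + p$)
$m{\left(C,S \right)} = - C$ ($m{\left(C,S \right)} = S - \left(C + S\right) = - C$)
$\left(m{\left(1,I{\left(2,6 \right)} \right)} + 100\right) \left(-100\right) = \left(\left(-1\right) 1 + 100\right) \left(-100\right) = \left(-1 + 100\right) \left(-100\right) = 99 \left(-100\right) = -9900$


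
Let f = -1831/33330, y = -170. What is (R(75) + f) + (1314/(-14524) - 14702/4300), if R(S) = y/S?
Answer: -50574599261/8673188150 ≈ -5.8311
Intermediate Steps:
R(S) = -170/S
f = -1831/33330 (f = -1831*1/33330 = -1831/33330 ≈ -0.054936)
(R(75) + f) + (1314/(-14524) - 14702/4300) = (-170/75 - 1831/33330) + (1314/(-14524) - 14702/4300) = (-170*1/75 - 1831/33330) + (1314*(-1/14524) - 14702*1/4300) = (-34/15 - 1831/33330) + (-657/7262 - 7351/2150) = -25793/11110 - 13698878/3903325 = -50574599261/8673188150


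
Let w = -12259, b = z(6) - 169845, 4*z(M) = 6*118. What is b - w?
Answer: -157409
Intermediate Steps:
z(M) = 177 (z(M) = (6*118)/4 = (¼)*708 = 177)
b = -169668 (b = 177 - 169845 = -169668)
b - w = -169668 - 1*(-12259) = -169668 + 12259 = -157409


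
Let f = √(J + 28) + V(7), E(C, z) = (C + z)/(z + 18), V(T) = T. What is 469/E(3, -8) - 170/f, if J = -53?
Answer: -35301/37 + 425*I/37 ≈ -954.08 + 11.486*I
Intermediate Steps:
E(C, z) = (C + z)/(18 + z)
f = 7 + 5*I (f = √(-53 + 28) + 7 = √(-25) + 7 = 5*I + 7 = 7 + 5*I ≈ 7.0 + 5.0*I)
469/E(3, -8) - 170/f = 469/(((3 - 8)/(18 - 8))) - 170*(7 - 5*I)/74 = 469/((-5/10)) - 85*(7 - 5*I)/37 = 469/(((⅒)*(-5))) - 85*(7 - 5*I)/37 = 469/(-½) - 85*(7 - 5*I)/37 = 469*(-2) - 85*(7 - 5*I)/37 = -938 - 85*(7 - 5*I)/37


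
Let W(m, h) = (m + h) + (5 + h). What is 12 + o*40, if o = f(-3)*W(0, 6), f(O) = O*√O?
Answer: 12 - 2040*I*√3 ≈ 12.0 - 3533.4*I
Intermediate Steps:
f(O) = O^(3/2)
W(m, h) = 5 + m + 2*h (W(m, h) = (h + m) + (5 + h) = 5 + m + 2*h)
o = -51*I*√3 (o = (-3)^(3/2)*(5 + 0 + 2*6) = (-3*I*√3)*(5 + 0 + 12) = -3*I*√3*17 = -51*I*√3 ≈ -88.335*I)
12 + o*40 = 12 - 51*I*√3*40 = 12 - 2040*I*√3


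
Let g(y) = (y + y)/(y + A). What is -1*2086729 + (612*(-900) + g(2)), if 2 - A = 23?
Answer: -50113055/19 ≈ -2.6375e+6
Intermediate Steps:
A = -21 (A = 2 - 1*23 = 2 - 23 = -21)
g(y) = 2*y/(-21 + y) (g(y) = (y + y)/(y - 21) = (2*y)/(-21 + y) = 2*y/(-21 + y))
-1*2086729 + (612*(-900) + g(2)) = -1*2086729 + (612*(-900) + 2*2/(-21 + 2)) = -2086729 + (-550800 + 2*2/(-19)) = -2086729 + (-550800 + 2*2*(-1/19)) = -2086729 + (-550800 - 4/19) = -2086729 - 10465204/19 = -50113055/19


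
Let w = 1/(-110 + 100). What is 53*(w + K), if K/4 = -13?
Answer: -27613/10 ≈ -2761.3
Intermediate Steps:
w = -⅒ (w = 1/(-10) = -⅒ ≈ -0.10000)
K = -52 (K = 4*(-13) = -52)
53*(w + K) = 53*(-⅒ - 52) = 53*(-521/10) = -27613/10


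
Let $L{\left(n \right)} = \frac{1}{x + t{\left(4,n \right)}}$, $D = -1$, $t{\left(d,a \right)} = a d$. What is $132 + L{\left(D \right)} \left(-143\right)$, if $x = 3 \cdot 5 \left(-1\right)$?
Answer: $\frac{2651}{19} \approx 139.53$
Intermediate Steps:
$x = -15$ ($x = 15 \left(-1\right) = -15$)
$L{\left(n \right)} = \frac{1}{-15 + 4 n}$ ($L{\left(n \right)} = \frac{1}{-15 + n 4} = \frac{1}{-15 + 4 n}$)
$132 + L{\left(D \right)} \left(-143\right) = 132 + \frac{1}{-15 + 4 \left(-1\right)} \left(-143\right) = 132 + \frac{1}{-15 - 4} \left(-143\right) = 132 + \frac{1}{-19} \left(-143\right) = 132 - - \frac{143}{19} = 132 + \frac{143}{19} = \frac{2651}{19}$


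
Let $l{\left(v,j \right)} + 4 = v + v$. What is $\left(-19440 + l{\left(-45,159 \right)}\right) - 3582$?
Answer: $-23116$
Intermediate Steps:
$l{\left(v,j \right)} = -4 + 2 v$ ($l{\left(v,j \right)} = -4 + \left(v + v\right) = -4 + 2 v$)
$\left(-19440 + l{\left(-45,159 \right)}\right) - 3582 = \left(-19440 + \left(-4 + 2 \left(-45\right)\right)\right) - 3582 = \left(-19440 - 94\right) - 3582 = -19534 - 3582 = -23116$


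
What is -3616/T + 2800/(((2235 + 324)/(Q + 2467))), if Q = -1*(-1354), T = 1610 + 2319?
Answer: 42026331856/10054311 ≈ 4179.9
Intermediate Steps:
T = 3929
Q = 1354
-3616/T + 2800/(((2235 + 324)/(Q + 2467))) = -3616/3929 + 2800/(((2235 + 324)/(1354 + 2467))) = -3616*1/3929 + 2800/((2559/3821)) = -3616/3929 + 2800/((2559*(1/3821))) = -3616/3929 + 2800/(2559/3821) = -3616/3929 + 2800*(3821/2559) = -3616/3929 + 10698800/2559 = 42026331856/10054311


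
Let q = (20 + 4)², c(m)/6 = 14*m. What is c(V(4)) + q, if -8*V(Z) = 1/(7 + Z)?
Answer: 12651/22 ≈ 575.04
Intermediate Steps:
V(Z) = -1/(8*(7 + Z))
c(m) = 84*m (c(m) = 6*(14*m) = 84*m)
q = 576 (q = 24² = 576)
c(V(4)) + q = 84*(-1/(56 + 8*4)) + 576 = 84*(-1/(56 + 32)) + 576 = 84*(-1/88) + 576 = -21/22 + 576 = 12651/22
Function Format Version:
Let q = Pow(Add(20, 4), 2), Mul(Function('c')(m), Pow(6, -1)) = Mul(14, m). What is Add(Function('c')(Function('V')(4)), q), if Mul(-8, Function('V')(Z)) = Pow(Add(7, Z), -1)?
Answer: Rational(12651, 22) ≈ 575.04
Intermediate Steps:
Function('V')(Z) = Mul(Rational(-1, 8), Pow(Add(7, Z), -1))
Function('c')(m) = Mul(84, m) (Function('c')(m) = Mul(6, Mul(14, m)) = Mul(84, m))
q = 576 (q = Pow(24, 2) = 576)
Add(Function('c')(Function('V')(4)), q) = Add(Mul(84, Mul(-1, Pow(Add(56, Mul(8, 4)), -1))), 576) = Add(Mul(84, Mul(-1, Pow(Add(56, 32), -1))), 576) = Add(Mul(84, Mul(-1, Pow(88, -1))), 576) = Add(Mul(84, Mul(-1, Rational(1, 88))), 576) = Add(Mul(84, Rational(-1, 88)), 576) = Add(Rational(-21, 22), 576) = Rational(12651, 22)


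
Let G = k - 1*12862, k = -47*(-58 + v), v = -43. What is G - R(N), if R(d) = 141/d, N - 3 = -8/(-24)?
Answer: -81573/10 ≈ -8157.3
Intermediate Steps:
N = 10/3 (N = 3 - 8/(-24) = 3 - 8*(-1/24) = 3 + ⅓ = 10/3 ≈ 3.3333)
k = 4747 (k = -47*(-58 - 43) = -47*(-101) = 4747)
G = -8115 (G = 4747 - 1*12862 = 4747 - 12862 = -8115)
G - R(N) = -8115 - 141/10/3 = -8115 - 141*3/10 = -8115 - 1*423/10 = -8115 - 423/10 = -81573/10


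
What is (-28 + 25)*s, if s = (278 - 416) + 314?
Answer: -528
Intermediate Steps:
s = 176 (s = -138 + 314 = 176)
(-28 + 25)*s = (-28 + 25)*176 = -3*176 = -528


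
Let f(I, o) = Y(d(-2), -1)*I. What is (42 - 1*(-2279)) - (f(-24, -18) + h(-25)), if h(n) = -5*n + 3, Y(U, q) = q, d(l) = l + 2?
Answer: 2169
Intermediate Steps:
d(l) = 2 + l
h(n) = 3 - 5*n
f(I, o) = -I
(42 - 1*(-2279)) - (f(-24, -18) + h(-25)) = (42 - 1*(-2279)) - (-1*(-24) + (3 - 5*(-25))) = (42 + 2279) - (24 + (3 + 125)) = 2321 - (24 + 128) = 2321 - 1*152 = 2321 - 152 = 2169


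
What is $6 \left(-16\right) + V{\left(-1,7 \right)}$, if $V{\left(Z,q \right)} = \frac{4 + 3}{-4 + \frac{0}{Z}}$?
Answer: $- \frac{391}{4} \approx -97.75$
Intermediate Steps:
$V{\left(Z,q \right)} = - \frac{7}{4}$ ($V{\left(Z,q \right)} = \frac{7}{-4 + 0} = \frac{7}{-4} = 7 \left(- \frac{1}{4}\right) = - \frac{7}{4}$)
$6 \left(-16\right) + V{\left(-1,7 \right)} = 6 \left(-16\right) - \frac{7}{4} = -96 - \frac{7}{4} = - \frac{391}{4}$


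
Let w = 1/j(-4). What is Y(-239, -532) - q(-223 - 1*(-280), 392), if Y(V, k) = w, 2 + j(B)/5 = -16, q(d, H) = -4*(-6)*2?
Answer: -4321/90 ≈ -48.011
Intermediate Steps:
q(d, H) = 48 (q(d, H) = 24*2 = 48)
j(B) = -90 (j(B) = -10 + 5*(-16) = -10 - 80 = -90)
w = -1/90 (w = 1/(-90) = -1/90 ≈ -0.011111)
Y(V, k) = -1/90
Y(-239, -532) - q(-223 - 1*(-280), 392) = -1/90 - 1*48 = -1/90 - 48 = -4321/90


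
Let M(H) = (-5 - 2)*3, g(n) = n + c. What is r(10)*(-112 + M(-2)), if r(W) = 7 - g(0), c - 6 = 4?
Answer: 399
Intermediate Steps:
c = 10 (c = 6 + 4 = 10)
g(n) = 10 + n (g(n) = n + 10 = 10 + n)
M(H) = -21 (M(H) = -7*3 = -21)
r(W) = -3 (r(W) = 7 - (10 + 0) = 7 - 1*10 = 7 - 10 = -3)
r(10)*(-112 + M(-2)) = -3*(-112 - 21) = -3*(-133) = 399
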